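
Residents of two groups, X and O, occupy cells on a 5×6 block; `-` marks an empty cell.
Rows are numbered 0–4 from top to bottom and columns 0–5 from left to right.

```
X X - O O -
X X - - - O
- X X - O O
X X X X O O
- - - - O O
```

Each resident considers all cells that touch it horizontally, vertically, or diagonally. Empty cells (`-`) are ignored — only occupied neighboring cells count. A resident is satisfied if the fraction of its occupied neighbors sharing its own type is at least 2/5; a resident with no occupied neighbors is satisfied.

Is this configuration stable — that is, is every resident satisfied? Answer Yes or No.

(0,0)X 3/3 ✓
(0,1)X 3/3 ✓
(0,3)O 1/1 ✓
(0,4)O 2/2 ✓
(1,0)X 4/4 ✓
(1,1)X 5/5 ✓
(1,5)O 3/3 ✓
(2,1)X 6/6 ✓
(2,2)X 5/5 ✓
(2,4)O 4/5 ✓
(2,5)O 4/4 ✓
(3,0)X 2/2 ✓
(3,1)X 4/4 ✓
(3,2)X 4/4 ✓
(3,3)X 2/5 ✓
(3,4)O 5/6 ✓
(3,5)O 5/5 ✓
(4,4)O 3/4 ✓
(4,5)O 3/3 ✓
All meet the threshold, so the configuration is stable.

Yes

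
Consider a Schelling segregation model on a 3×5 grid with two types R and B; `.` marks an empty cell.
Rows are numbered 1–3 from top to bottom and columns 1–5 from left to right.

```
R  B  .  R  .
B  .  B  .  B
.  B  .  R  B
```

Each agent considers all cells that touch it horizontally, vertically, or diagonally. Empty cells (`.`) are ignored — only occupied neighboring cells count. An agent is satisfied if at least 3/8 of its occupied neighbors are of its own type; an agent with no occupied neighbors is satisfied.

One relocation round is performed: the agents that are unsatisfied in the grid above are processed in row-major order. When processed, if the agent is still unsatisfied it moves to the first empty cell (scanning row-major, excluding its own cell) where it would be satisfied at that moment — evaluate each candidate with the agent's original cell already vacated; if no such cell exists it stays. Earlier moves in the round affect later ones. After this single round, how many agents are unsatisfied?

1

Initially unsatisfied (in order): (1,1), (1,4), (2,5), (3,4).
  (1,1) → (1,5).
  (1,4) → (2,4).
  (2,5) → (1,1).
  (3,4) → (1,4).
Resulting grid:
B B . R R
B . B R .
. B . . B
Unsatisfied now: (3,5).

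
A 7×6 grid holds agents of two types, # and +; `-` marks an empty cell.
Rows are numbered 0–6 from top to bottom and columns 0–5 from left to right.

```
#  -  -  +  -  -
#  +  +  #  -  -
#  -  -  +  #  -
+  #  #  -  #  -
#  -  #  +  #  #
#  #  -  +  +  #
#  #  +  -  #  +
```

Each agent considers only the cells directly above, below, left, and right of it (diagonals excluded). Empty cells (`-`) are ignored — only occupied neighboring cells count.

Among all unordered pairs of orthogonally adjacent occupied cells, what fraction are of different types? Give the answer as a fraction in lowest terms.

Scan each occupied cell's neighbors to the right and below so each pair is counted once.
Row 0: #(0,0)–#(1,0)= +(0,3)–#(1,3)≠  → 1/2 unlike.
Row 1: #(1,0)–+(1,1)≠ #(1,0)–#(2,0)= +(1,1)–+(1,2)= +(1,2)–#(1,3)≠ #(1,3)–+(2,3)≠  → 3/5 unlike.
Row 2: #(2,0)–+(3,0)≠ +(2,3)–#(2,4)≠ #(2,4)–#(3,4)=  → 2/3 unlike.
Row 3: +(3,0)–#(3,1)≠ +(3,0)–#(4,0)≠ #(3,1)–#(3,2)= #(3,2)–#(4,2)= #(3,4)–#(4,4)=  → 2/5 unlike.
Row 4: #(4,0)–#(5,0)= #(4,2)–+(4,3)≠ +(4,3)–#(4,4)≠ +(4,3)–+(5,3)= #(4,4)–#(4,5)= #(4,4)–+(5,4)≠ #(4,5)–#(5,5)=  → 3/7 unlike.
Row 5: #(5,0)–#(5,1)= #(5,0)–#(6,0)= #(5,1)–#(6,1)= +(5,3)–+(5,4)= +(5,4)–#(5,5)≠ +(5,4)–#(6,4)≠ #(5,5)–+(6,5)≠  → 3/7 unlike.
Row 6: #(6,0)–#(6,1)= #(6,1)–+(6,2)≠ #(6,4)–+(6,5)≠  → 2/3 unlike.
Total adjacent occupied pairs: 32; unlike-type pairs: 16.
16/32 reduces to 1/2.

1/2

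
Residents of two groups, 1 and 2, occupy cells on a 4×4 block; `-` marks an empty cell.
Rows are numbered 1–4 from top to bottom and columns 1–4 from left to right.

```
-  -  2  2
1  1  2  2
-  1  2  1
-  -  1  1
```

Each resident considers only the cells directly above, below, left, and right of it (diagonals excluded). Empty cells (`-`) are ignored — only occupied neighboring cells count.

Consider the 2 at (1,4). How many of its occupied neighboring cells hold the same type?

Occupied neighbors of (1,4): (2,4)=2, (1,3)=2.
Same type (2): 2 of 2.

2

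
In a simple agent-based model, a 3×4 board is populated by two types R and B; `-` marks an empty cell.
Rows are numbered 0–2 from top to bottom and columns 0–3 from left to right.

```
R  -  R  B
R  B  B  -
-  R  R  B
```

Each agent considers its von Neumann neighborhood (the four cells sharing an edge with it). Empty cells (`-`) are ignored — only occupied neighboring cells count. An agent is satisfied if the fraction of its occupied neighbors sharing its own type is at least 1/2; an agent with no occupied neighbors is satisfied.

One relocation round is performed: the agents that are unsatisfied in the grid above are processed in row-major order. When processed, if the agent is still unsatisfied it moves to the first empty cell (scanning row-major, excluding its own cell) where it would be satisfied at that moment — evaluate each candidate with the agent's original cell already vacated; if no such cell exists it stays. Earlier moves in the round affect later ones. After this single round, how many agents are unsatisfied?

0

Initially unsatisfied (in order): (0,2), (0,3), (1,1), (1,2), (2,2), (2,3).
  (0,2) → (0,1).
  (0,3): now satisfied by earlier moves; stays.
  (1,1) → (0,2).
  (1,2): now satisfied by earlier moves; stays.
  (2,2) → (1,1).
  (2,3): now satisfied by earlier moves; stays.
Resulting grid:
R R B B
R R B -
- R - B
All satisfied now.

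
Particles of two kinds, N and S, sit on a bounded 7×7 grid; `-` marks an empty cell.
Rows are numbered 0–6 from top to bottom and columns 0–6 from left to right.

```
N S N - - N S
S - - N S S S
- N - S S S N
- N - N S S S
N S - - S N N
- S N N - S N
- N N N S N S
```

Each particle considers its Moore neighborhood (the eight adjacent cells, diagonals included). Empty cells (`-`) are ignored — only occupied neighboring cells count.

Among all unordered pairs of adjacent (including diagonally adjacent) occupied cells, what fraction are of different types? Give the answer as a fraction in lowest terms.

Scan each occupied cell's neighbors to the right and below (and the two forward diagonals) so each pair is counted once.
From row 0: 7 unlike of 11 pairs (running 7/11).
From row 1: 6 unlike of 14 pairs (running 13/25).
From row 2: 5 unlike of 14 pairs (running 18/39).
From row 3: 8 unlike of 13 pairs (running 26/52).
From row 4: 7 unlike of 12 pairs (running 33/64).
From row 5: 7 unlike of 16 pairs (running 40/80).
From row 6: 3 unlike of 5 pairs (running 43/85).
Total adjacent occupied pairs: 85; unlike-type pairs: 43.
43/85 is already in lowest terms.

43/85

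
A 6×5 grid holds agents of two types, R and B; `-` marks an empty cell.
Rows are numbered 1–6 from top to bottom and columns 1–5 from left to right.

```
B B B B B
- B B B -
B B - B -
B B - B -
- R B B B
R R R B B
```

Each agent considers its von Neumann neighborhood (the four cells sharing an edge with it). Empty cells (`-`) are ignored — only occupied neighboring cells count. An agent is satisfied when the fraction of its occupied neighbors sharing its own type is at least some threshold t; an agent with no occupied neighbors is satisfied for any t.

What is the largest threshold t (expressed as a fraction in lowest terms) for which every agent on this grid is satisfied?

(1,1)B 1/1
(1,2)B 3/3
(1,3)B 3/3
(1,4)B 3/3
(1,5)B 1/1
(2,2)B 3/3
(2,3)B 3/3
(2,4)B 3/3
(3,1)B 2/2
(3,2)B 3/3
(3,4)B 2/2
(4,1)B 2/2
(4,2)B 2/3
(4,4)B 2/2
(5,2)R 1/3
(5,3)B 1/3
(5,4)B 4/4
(5,5)B 2/2
(6,1)R 1/1
(6,2)R 3/3
(6,3)R 1/3
(6,4)B 2/3
(6,5)B 2/2
The smallest same-type fraction is 1/3 at (5,2), which reduces to 1/3. Any threshold above that leaves this agent unsatisfied.

1/3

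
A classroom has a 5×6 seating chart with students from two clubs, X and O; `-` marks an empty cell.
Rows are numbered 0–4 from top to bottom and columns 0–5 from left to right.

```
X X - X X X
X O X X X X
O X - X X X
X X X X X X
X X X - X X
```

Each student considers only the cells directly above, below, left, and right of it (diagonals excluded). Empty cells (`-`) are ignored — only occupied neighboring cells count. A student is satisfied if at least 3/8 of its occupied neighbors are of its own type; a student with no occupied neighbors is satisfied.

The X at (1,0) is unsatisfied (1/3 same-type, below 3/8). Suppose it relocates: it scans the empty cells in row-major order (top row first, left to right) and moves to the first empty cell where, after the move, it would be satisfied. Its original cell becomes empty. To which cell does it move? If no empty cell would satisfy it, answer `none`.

(0,2)

Vacating (1,0). Empty cells in order:
  (0,2): 3/3 same-type → satisfied — stop here.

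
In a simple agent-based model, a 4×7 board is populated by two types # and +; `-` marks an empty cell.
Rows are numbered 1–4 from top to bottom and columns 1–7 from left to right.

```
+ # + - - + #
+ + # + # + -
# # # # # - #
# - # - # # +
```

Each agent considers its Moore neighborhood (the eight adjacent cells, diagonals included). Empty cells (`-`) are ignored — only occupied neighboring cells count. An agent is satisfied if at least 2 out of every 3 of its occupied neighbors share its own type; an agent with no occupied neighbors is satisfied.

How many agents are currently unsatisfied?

(1,1)+ 2/3 ✓
(1,2)# 1/5 ✗
(1,3)+ 2/4 ✗
(1,6)+ 1/3 ✗
(1,7)# 0/2 ✗
(2,1)+ 2/5 ✗
(2,2)+ 3/8 ✗
(2,3)# 4/7 ✗
(2,4)+ 1/6 ✗
(2,5)# 2/5 ✗
(2,6)+ 1/5 ✗
(3,1)# 2/4 ✗
(3,2)# 5/7 ✓
(3,3)# 4/6 ✓
(3,4)# 6/7 ✓
(3,5)# 4/6 ✓
(3,7)# 1/3 ✗
(4,1)# 2/2 ✓
(4,3)# 3/3 ✓
(4,5)# 3/3 ✓
(4,6)# 3/4 ✓
(4,7)+ 0/2 ✗
Unsatisfied: (1,2), (1,3), (1,6), (1,7), (2,1), (2,2), (2,3), (2,4), (2,5), (2,6), (3,1), (3,7), (4,7) — 13 in total.

13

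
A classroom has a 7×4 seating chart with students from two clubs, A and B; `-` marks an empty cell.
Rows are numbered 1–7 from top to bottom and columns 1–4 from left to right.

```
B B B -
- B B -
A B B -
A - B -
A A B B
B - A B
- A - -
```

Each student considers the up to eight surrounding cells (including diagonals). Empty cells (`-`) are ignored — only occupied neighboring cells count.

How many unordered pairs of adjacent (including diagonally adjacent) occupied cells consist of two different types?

11

Scan each occupied cell's neighbors to the right and below (and the two forward diagonals) so each pair is counted once.
From row 1: 0 unlike of 7 pairs (running 0/7).
From row 2: 1 unlike of 6 pairs (running 1/13).
From row 3: 2 unlike of 6 pairs (running 3/19).
From row 4: 1 unlike of 5 pairs (running 4/24).
From row 5: 5 unlike of 10 pairs (running 9/34).
From row 6: 2 unlike of 3 pairs (running 11/37).
Total adjacent occupied pairs: 37; unlike-type pairs: 11.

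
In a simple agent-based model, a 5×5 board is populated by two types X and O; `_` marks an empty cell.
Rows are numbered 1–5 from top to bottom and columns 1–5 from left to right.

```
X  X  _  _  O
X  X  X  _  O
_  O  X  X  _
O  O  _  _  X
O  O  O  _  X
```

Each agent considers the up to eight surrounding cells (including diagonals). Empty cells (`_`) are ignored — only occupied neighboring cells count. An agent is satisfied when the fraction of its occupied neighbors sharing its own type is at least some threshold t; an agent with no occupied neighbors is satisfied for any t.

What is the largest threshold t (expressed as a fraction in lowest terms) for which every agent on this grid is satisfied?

(1,1)X 3/3
(1,2)X 4/4
(1,5)O 1/1
(2,1)X 3/4
(2,2)X 5/6
(2,3)X 4/5
(2,5)O 1/2
(3,2)O 2/6
(3,3)X 3/5
(3,4)X 3/4
(4,1)O 4/4
(4,2)O 5/6
(4,5)X 2/2
(5,1)O 3/3
(5,2)O 4/4
(5,3)O 2/2
(5,5)X 1/1
The smallest same-type fraction is 2/6 at (3,2), which reduces to 1/3. Any threshold above that leaves this agent unsatisfied.

1/3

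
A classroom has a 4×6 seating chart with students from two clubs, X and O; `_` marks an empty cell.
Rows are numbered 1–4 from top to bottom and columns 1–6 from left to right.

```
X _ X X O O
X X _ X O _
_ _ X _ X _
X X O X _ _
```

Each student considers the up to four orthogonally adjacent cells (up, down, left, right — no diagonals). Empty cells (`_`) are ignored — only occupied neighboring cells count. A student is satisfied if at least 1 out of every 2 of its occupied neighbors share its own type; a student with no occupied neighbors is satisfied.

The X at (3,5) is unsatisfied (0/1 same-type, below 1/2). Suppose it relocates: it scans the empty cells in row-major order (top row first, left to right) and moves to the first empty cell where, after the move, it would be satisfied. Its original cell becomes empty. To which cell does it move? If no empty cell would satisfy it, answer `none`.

Vacating (3,5). Empty cells in order:
  (1,2): 3/3 same-type → satisfied — stop here.

(1,2)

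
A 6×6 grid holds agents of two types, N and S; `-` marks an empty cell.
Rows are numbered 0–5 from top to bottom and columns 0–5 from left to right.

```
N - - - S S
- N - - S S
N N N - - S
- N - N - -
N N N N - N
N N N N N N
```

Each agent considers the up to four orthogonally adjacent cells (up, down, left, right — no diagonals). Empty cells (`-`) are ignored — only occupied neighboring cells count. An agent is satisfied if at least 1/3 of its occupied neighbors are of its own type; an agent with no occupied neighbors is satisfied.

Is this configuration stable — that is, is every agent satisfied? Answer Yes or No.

(0,0)N 0/0 satisfied
(0,4)S 2/2 satisfied
(0,5)S 2/2 satisfied
(1,1)N 1/1 satisfied
(1,4)S 2/2 satisfied
(1,5)S 3/3 satisfied
(2,0)N 1/1 satisfied
(2,1)N 4/4 satisfied
(2,2)N 1/1 satisfied
(2,5)S 1/1 satisfied
(3,1)N 2/2 satisfied
(3,3)N 1/1 satisfied
(4,0)N 2/2 satisfied
(4,1)N 4/4 satisfied
(4,2)N 3/3 satisfied
(4,3)N 3/3 satisfied
(4,5)N 1/1 satisfied
(5,0)N 2/2 satisfied
(5,1)N 3/3 satisfied
(5,2)N 3/3 satisfied
(5,3)N 3/3 satisfied
(5,4)N 2/2 satisfied
(5,5)N 2/2 satisfied
All meet the threshold, so the configuration is stable.

Yes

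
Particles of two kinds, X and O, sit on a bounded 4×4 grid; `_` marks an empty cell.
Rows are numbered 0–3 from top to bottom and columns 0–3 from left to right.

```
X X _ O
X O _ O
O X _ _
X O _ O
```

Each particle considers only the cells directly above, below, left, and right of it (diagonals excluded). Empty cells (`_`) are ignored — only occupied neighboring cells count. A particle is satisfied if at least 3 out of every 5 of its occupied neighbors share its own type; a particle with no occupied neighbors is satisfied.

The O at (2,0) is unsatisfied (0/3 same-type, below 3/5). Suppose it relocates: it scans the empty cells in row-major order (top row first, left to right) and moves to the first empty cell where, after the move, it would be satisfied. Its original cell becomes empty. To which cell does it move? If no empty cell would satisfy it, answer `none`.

(1,2)

Vacating (2,0). Empty cells in order:
  (0,2): 1/2 same-type → still unsatisfied.
  (1,2): 2/2 same-type → satisfied — stop here.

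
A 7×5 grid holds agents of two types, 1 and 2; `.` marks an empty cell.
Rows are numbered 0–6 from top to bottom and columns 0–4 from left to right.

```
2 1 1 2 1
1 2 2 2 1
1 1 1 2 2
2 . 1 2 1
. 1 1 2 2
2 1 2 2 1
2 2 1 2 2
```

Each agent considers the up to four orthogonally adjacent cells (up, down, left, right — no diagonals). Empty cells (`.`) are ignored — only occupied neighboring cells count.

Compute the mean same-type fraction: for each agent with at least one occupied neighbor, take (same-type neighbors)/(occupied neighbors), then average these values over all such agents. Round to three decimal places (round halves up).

0.442

(0,0)2 0/2
(0,1)1 1/3
(0,2)1 1/3
(0,3)2 1/3
(0,4)1 1/2
(1,0)1 1/3
(1,1)2 1/4
(1,2)2 2/4
(1,3)2 3/4
(1,4)1 1/3
(2,0)1 2/3
(2,1)1 2/3
(2,2)1 2/4
(2,3)2 3/4
(2,4)2 1/3
(3,0)2 0/1
(3,2)1 2/3
(3,3)2 2/4
(3,4)1 0/3
(4,1)1 2/2
(4,2)1 2/4
(4,3)2 3/4
(4,4)2 1/3
(5,0)2 1/2
(5,1)1 1/4
(5,2)2 1/4
(5,3)2 3/4
(5,4)1 0/3
(6,0)2 2/2
(6,1)2 1/3
(6,2)1 0/3
(6,3)2 2/3
(6,4)2 1/2
Sum over 33 agents: 0/2 + 1/3 + 1/3 + 1/3 + 1/2 + 1/3 + 1/4 + 2/4 + 3/4 + 1/3 + 2/3 + 2/3 + 2/4 + 3/4 + 1/3 + 0/1 + 2/3 + 2/4 + 0/3 + 2/2 + 2/4 + 3/4 + 1/3 + 1/2 + 1/4 + 1/4 + 3/4 + 0/3 + 2/2 + 1/3 + 0/3 + 2/3 + 1/2 = 175/12; mean = 175/12 ÷ 33 = 175/396 = 0.441919… → 0.442.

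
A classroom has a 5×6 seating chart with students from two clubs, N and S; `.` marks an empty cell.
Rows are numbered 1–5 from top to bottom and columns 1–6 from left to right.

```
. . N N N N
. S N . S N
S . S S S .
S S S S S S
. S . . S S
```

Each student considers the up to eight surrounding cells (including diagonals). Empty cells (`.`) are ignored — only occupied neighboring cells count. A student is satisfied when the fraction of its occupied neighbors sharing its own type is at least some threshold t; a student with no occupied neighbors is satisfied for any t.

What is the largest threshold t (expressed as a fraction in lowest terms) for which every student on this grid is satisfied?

1/3

(1,3)N 2/3
(1,4)N 3/4
(1,5)N 3/4
(1,6)N 2/3
(2,2)S 2/4
(2,3)N 2/5
(2,5)S 2/6
(2,6)N 2/4
(3,1)S 3/3
(3,3)S 5/6
(3,4)S 6/7
(3,5)S 5/6
(4,1)S 3/3
(4,2)S 5/5
(4,3)S 5/5
(4,4)S 6/6
(4,5)S 6/6
(4,6)S 4/4
(5,2)S 3/3
(5,5)S 4/4
(5,6)S 3/3
The smallest same-type fraction is 2/6 at (2,5), which reduces to 1/3. Any threshold above that leaves this student unsatisfied.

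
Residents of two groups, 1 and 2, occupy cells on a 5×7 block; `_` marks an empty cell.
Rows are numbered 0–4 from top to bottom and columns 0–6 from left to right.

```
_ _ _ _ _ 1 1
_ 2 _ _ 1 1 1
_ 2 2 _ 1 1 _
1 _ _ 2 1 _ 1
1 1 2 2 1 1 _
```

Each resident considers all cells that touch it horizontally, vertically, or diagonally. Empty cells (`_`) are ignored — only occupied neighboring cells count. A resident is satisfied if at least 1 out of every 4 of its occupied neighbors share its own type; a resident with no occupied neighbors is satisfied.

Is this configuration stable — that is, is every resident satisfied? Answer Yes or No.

Yes

Row 0: (0,5)1 4/4 ok · (0,6)1 3/3 ok
Row 1: (1,1)2 2/2 ok · (1,4)1 4/4 ok · (1,5)1 6/6 ok · (1,6)1 4/4 ok
Row 2: (2,1)2 2/3 ok · (2,2)2 3/3 ok · (2,4)1 4/5 ok · (2,5)1 6/6 ok
Row 3: (3,0)1 2/3 ok · (3,3)2 3/6 ok · (3,4)1 4/6 ok · (3,6)1 2/2 ok
Row 4: (4,0)1 2/2 ok · (4,1)1 2/3 ok · (4,2)2 2/3 ok · (4,3)2 2/4 ok · (4,4)1 2/4 ok · (4,5)1 3/3 ok
All meet the threshold, so the configuration is stable.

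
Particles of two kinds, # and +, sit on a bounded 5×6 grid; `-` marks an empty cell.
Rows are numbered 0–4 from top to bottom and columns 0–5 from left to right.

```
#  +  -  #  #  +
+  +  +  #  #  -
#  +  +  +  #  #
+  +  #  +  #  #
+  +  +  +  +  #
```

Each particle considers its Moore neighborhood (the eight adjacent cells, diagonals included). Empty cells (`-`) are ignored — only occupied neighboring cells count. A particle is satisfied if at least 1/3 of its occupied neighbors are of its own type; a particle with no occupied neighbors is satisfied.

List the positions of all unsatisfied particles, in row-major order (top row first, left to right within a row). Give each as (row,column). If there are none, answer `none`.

(0,0)# 0/3 not
(0,1)+ 3/4 satisfied
(0,3)# 3/4 satisfied
(0,4)# 3/4 satisfied
(0,5)+ 0/2 not
(1,0)+ 3/5 satisfied
(1,1)+ 5/7 satisfied
(1,2)+ 5/7 satisfied
(1,3)# 4/7 satisfied
(1,4)# 5/7 satisfied
(2,0)# 0/5 not
(2,1)+ 6/8 satisfied
(2,2)+ 6/8 satisfied
(2,3)+ 3/8 satisfied
(2,4)# 5/7 satisfied
(2,5)# 4/4 satisfied
(3,0)+ 4/5 satisfied
(3,1)+ 6/8 satisfied
(3,2)# 0/8 not
(3,3)+ 5/8 satisfied
(3,4)# 4/8 satisfied
(3,5)# 4/5 satisfied
(4,0)+ 3/3 satisfied
(4,1)+ 4/5 satisfied
(4,2)+ 4/5 satisfied
(4,3)+ 3/5 satisfied
(4,4)+ 2/5 satisfied
(4,5)# 2/3 satisfied

(0,0), (0,5), (2,0), (3,2)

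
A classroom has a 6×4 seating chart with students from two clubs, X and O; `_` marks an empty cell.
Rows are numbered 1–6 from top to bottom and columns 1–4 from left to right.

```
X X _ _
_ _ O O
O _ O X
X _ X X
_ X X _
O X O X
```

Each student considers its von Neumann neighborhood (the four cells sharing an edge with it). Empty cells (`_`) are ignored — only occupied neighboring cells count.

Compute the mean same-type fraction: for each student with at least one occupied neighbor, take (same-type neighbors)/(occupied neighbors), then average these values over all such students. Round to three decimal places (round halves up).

0.490

(1,1)X 1/1
(1,2)X 1/1
(2,3)O 2/2
(2,4)O 1/2
(3,1)O 0/1
(3,3)O 1/3
(3,4)X 1/3
(4,1)X 0/1
(4,3)X 2/3
(4,4)X 2/2
(5,2)X 2/2
(5,3)X 2/3
(6,1)O 0/1
(6,2)X 1/3
(6,3)O 0/3
(6,4)X 0/1
Sum over 16 students: 1/1 + 1/1 + 2/2 + 1/2 + 0/1 + 1/3 + 1/3 + 0/1 + 2/3 + 2/2 + 2/2 + 2/3 + 0/1 + 1/3 + 0/3 + 0/1 = 47/6; mean = 47/6 ÷ 16 = 47/96 = 0.489583… → 0.490.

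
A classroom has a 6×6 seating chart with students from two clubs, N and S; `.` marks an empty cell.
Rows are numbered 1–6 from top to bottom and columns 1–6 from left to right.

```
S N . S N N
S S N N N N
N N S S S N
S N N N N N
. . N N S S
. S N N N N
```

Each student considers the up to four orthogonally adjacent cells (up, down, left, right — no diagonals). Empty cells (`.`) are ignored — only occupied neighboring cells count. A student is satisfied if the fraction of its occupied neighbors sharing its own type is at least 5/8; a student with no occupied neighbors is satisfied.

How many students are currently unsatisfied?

Row 1: (1,1)S 1/2 ✗ · (1,2)N 0/2 ✗ · (1,4)S 0/2 ✗ · (1,5)N 2/3 ✓ · (1,6)N 2/2 ✓
Row 2: (2,1)S 2/3 ✓ · (2,2)S 1/4 ✗ · (2,3)N 1/3 ✗ · (2,4)N 2/4 ✗ · (2,5)N 3/4 ✓ · (2,6)N 3/3 ✓
Row 3: (3,1)N 1/3 ✗ · (3,2)N 2/4 ✗ · (3,3)S 1/4 ✗ · (3,4)S 2/4 ✗ · (3,5)S 1/4 ✗ · (3,6)N 2/3 ✓
Row 4: (4,1)S 0/2 ✗ · (4,2)N 2/3 ✓ · (4,3)N 3/4 ✓ · (4,4)N 3/4 ✓ · (4,5)N 2/4 ✗ · (4,6)N 2/3 ✓
Row 5: (5,3)N 3/3 ✓ · (5,4)N 3/4 ✓ · (5,5)S 1/4 ✗ · (5,6)S 1/3 ✗
Row 6: (6,2)S 0/1 ✗ · (6,3)N 2/3 ✓ · (6,4)N 3/3 ✓ · (6,5)N 2/3 ✓ · (6,6)N 1/2 ✗
Unsatisfied: (1,1), (1,2), (1,4), (2,2), (2,3), (2,4), (3,1), (3,2), (3,3), (3,4), (3,5), (4,1), (4,5), (5,5), (5,6), (6,2), (6,6) — 17 in total.

17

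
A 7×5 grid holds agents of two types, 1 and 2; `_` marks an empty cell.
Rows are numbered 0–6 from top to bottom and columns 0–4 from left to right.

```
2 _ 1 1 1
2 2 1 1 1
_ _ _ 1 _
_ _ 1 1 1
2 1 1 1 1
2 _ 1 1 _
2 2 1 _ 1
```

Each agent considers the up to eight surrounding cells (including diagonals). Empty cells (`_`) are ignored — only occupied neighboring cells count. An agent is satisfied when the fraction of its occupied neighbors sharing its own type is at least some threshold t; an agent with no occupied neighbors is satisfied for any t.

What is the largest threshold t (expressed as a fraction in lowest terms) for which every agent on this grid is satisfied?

Row 0: (0,0)2 2/2 · (0,2)1 3/4 · (0,3)1 5/5 · (0,4)1 3/3
Row 1: (1,0)2 2/2 · (1,1)2 2/4 · (1,2)1 4/5 · (1,3)1 6/6 · (1,4)1 4/4
Row 2: (2,3)1 6/6
Row 3: (3,2)1 5/5 · (3,3)1 6/6 · (3,4)1 4/4
Row 4: (4,0)2 1/2 · (4,1)1 3/5 · (4,2)1 6/6 · (4,3)1 7/7 · (4,4)1 4/4
Row 5: (5,0)2 3/4 · (5,2)1 5/6 · (5,3)1 6/6
Row 6: (6,0)2 2/2 · (6,1)2 2/4 · (6,2)1 2/3 · (6,4)1 1/1
The smallest same-type fraction is 2/4 at (1,1), which reduces to 1/2. Any threshold above that leaves this agent unsatisfied.

1/2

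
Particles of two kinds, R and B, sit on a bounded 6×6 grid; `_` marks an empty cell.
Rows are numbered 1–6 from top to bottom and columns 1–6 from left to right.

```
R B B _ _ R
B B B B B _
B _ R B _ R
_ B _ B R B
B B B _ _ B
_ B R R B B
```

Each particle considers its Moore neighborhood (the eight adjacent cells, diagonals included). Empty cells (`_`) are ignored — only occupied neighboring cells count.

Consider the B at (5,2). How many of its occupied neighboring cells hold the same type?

4

Occupied neighbors of (5,2): (4,2)=B, (5,1)=B, (5,3)=B, (6,2)=B, (6,3)=R.
Same type (B): 4 of 5.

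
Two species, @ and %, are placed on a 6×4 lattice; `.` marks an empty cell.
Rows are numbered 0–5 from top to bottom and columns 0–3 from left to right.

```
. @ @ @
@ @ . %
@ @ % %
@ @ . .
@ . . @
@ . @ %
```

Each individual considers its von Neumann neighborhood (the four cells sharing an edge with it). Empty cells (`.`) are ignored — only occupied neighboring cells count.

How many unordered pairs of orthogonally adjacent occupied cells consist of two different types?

4

Scan each occupied cell's neighbors to the right and below so each pair is counted once.
Row 0: @(0,1)–@(0,2)= @(0,1)–@(1,1)= @(0,2)–@(0,3)= @(0,3)–%(1,3)≠  → 1/4 unlike.
Row 1: @(1,0)–@(1,1)= @(1,0)–@(2,0)= @(1,1)–@(2,1)= %(1,3)–%(2,3)=  → 0/4 unlike.
Row 2: @(2,0)–@(2,1)= @(2,0)–@(3,0)= @(2,1)–%(2,2)≠ @(2,1)–@(3,1)= %(2,2)–%(2,3)=  → 1/5 unlike.
Row 3: @(3,0)–@(3,1)= @(3,0)–@(4,0)=  → 0/2 unlike.
Row 4: @(4,0)–@(5,0)= @(4,3)–%(5,3)≠  → 1/2 unlike.
Row 5: @(5,2)–%(5,3)≠  → 1/1 unlike.
Total adjacent occupied pairs: 18; unlike-type pairs: 4.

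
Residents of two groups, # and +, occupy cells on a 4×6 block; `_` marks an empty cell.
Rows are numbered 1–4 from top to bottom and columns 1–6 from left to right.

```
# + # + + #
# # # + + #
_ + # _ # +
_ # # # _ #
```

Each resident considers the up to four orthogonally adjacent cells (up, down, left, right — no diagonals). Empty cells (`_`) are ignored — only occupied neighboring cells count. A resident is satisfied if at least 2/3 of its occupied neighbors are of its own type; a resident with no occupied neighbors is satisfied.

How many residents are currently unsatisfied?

Row 1: (1,1)# 1/2 unhappy · (1,2)+ 0/3 unhappy · (1,3)# 1/3 unhappy · (1,4)+ 2/3 ok · (1,5)+ 2/3 ok · (1,6)# 1/2 unhappy
Row 2: (2,1)# 2/2 ok · (2,2)# 2/4 unhappy · (2,3)# 3/4 ok · (2,4)+ 2/3 ok · (2,5)+ 2/4 unhappy · (2,6)# 1/3 unhappy
Row 3: (3,2)+ 0/3 unhappy · (3,3)# 2/3 ok · (3,5)# 0/2 unhappy · (3,6)+ 0/3 unhappy
Row 4: (4,2)# 1/2 unhappy · (4,3)# 3/3 ok · (4,4)# 1/1 ok · (4,6)# 0/1 unhappy
Unsatisfied: (1,1), (1,2), (1,3), (1,6), (2,2), (2,5), (2,6), (3,2), (3,5), (3,6), (4,2), (4,6) — 12 in total.

12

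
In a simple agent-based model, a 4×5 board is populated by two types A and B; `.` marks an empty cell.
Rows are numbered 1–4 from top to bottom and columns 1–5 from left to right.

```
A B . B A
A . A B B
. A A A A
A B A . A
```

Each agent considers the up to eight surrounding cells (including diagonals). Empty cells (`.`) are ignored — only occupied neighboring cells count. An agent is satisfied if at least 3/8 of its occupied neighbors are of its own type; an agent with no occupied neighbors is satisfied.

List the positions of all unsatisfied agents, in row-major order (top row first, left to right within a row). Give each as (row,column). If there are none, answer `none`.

(1,2), (1,5), (2,4), (4,2)

Row 1: (1,1)A 1/2 ✓ · (1,2)B 0/3 ✗ · (1,4)B 2/4 ✓ · (1,5)A 0/3 ✗
Row 2: (2,1)A 2/3 ✓ · (2,3)A 3/6 ✓ · (2,4)B 2/7 ✗ · (2,5)B 2/5 ✓
Row 3: (3,2)A 5/6 ✓ · (3,3)A 4/6 ✓ · (3,4)A 5/7 ✓ · (3,5)A 2/4 ✓
Row 4: (4,1)A 1/2 ✓ · (4,2)B 0/4 ✗ · (4,3)A 3/4 ✓ · (4,5)A 2/2 ✓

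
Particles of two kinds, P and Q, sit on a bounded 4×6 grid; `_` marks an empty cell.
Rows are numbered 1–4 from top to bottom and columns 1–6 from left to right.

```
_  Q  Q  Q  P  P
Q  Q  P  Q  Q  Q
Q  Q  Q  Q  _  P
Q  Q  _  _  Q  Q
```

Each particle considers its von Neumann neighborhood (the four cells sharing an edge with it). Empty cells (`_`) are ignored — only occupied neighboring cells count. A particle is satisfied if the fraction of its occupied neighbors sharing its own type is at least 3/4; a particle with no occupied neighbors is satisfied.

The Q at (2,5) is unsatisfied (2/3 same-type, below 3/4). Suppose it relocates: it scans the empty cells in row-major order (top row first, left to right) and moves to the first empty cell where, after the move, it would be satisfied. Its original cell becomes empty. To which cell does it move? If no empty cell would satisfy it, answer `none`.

(1,1)

Vacating (2,5). Empty cells in order:
  (1,1): 2/2 same-type → satisfied — stop here.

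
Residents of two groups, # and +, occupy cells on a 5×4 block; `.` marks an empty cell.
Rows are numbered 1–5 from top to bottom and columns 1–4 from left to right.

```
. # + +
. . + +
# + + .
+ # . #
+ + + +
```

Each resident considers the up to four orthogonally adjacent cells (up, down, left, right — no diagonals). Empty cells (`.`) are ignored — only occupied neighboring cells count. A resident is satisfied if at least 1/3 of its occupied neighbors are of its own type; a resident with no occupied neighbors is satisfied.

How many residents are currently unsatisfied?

4

Row 1: (1,2)# 0/1 not · (1,3)+ 2/3 satisfied · (1,4)+ 2/2 satisfied
Row 2: (2,3)+ 3/3 satisfied · (2,4)+ 2/2 satisfied
Row 3: (3,1)# 0/2 not · (3,2)+ 1/3 satisfied · (3,3)+ 2/2 satisfied
Row 4: (4,1)+ 1/3 satisfied · (4,2)# 0/3 not · (4,4)# 0/1 not
Row 5: (5,1)+ 2/2 satisfied · (5,2)+ 2/3 satisfied · (5,3)+ 2/2 satisfied · (5,4)+ 1/2 satisfied
Unsatisfied: (1,2), (3,1), (4,2), (4,4) — 4 in total.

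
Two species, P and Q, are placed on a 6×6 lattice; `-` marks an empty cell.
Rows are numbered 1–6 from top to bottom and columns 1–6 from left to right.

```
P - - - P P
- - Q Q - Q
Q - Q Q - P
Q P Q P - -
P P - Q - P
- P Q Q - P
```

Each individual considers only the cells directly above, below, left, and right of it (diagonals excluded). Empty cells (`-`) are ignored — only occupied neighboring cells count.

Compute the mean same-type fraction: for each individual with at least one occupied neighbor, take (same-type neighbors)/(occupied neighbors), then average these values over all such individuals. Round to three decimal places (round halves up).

0.627

Row 1: (1,1)P — no occupied neighbors · (1,5)P 1/1 · (1,6)P 1/2
Row 2: (2,3)Q 2/2 · (2,4)Q 2/2 · (2,6)Q 0/2
Row 3: (3,1)Q 1/1 · (3,3)Q 3/3 · (3,4)Q 2/3 · (3,6)P 0/1
Row 4: (4,1)Q 1/3 · (4,2)P 1/3 · (4,3)Q 1/3 · (4,4)P 0/3
Row 5: (5,1)P 1/2 · (5,2)P 3/3 · (5,4)Q 1/2 · (5,6)P 1/1
Row 6: (6,2)P 1/2 · (6,3)Q 1/2 · (6,4)Q 2/2 · (6,6)P 1/1
Sum over 21 individuals: 1/1 + 1/2 + 2/2 + 2/2 + 0/2 + 1/1 + 3/3 + 2/3 + 0/1 + 1/3 + 1/3 + 1/3 + 0/3 + 1/2 + 3/3 + 1/2 + 1/1 + 1/2 + 1/2 + 2/2 + 1/1 = 79/6; mean = 79/6 ÷ 21 = 79/126 = 0.626984… → 0.627.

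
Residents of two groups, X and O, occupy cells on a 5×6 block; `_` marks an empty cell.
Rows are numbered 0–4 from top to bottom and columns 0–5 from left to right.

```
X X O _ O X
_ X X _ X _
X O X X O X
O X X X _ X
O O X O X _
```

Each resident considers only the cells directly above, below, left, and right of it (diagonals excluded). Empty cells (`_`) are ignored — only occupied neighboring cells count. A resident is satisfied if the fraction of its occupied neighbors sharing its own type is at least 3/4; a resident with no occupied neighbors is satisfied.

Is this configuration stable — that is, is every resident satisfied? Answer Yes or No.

(0,0)X 1/1 ok
(0,1)X 2/3 unhappy
(0,2)O 0/2 unhappy
(0,4)O 0/2 unhappy
(0,5)X 0/1 unhappy
(1,1)X 2/3 unhappy
(1,2)X 2/3 unhappy
(1,4)X 0/2 unhappy
(2,0)X 0/2 unhappy
(2,1)O 0/4 unhappy
(2,2)X 3/4 ok
(2,3)X 2/3 unhappy
(2,4)O 0/3 unhappy
(2,5)X 1/2 unhappy
(3,0)O 1/3 unhappy
(3,1)X 1/4 unhappy
(3,2)X 4/4 ok
(3,3)X 2/3 unhappy
(3,5)X 1/1 ok
(4,0)O 2/2 ok
(4,1)O 1/3 unhappy
(4,2)X 1/3 unhappy
(4,3)O 0/3 unhappy
(4,4)X 0/1 unhappy
For instance (0,1) has only 2/3 same-type neighbors, below 3/4.

No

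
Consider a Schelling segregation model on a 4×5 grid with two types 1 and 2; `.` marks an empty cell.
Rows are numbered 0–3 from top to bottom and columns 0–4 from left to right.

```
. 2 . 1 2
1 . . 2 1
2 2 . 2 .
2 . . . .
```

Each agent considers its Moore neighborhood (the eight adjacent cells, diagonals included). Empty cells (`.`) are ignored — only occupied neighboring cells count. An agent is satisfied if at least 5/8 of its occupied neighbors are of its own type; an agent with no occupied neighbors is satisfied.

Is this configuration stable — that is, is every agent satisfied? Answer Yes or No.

(0,1)2 0/1 ✗
(0,3)1 1/3 ✗
(0,4)2 1/3 ✗
(1,0)1 0/3 ✗
(1,3)2 2/4 ✗
(1,4)1 1/4 ✗
(2,0)2 2/3 ✓
(2,1)2 2/3 ✓
(2,3)2 1/2 ✗
(3,0)2 2/2 ✓
For instance (0,1) has only 0/1 same-type neighbors, below 5/8.

No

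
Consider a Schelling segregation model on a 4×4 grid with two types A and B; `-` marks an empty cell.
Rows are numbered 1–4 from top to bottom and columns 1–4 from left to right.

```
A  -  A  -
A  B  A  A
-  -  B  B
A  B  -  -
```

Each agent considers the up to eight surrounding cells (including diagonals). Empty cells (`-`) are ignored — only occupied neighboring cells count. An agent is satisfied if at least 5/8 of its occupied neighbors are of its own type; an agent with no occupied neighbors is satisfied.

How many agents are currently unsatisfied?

9

(1,1)A 1/2 unhappy
(1,3)A 2/3 ok
(2,1)A 1/2 unhappy
(2,2)B 1/5 unhappy
(2,3)A 2/5 unhappy
(2,4)A 2/4 unhappy
(3,3)B 3/5 unhappy
(3,4)B 1/3 unhappy
(4,1)A 0/1 unhappy
(4,2)B 1/2 unhappy
Unsatisfied: (1,1), (2,1), (2,2), (2,3), (2,4), (3,3), (3,4), (4,1), (4,2) — 9 in total.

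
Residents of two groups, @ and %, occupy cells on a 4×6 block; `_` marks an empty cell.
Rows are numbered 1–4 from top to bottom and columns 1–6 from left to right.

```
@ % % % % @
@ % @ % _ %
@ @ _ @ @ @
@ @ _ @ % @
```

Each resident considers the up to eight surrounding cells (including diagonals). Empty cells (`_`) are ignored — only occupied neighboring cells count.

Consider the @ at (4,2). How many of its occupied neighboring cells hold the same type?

Occupied neighbors of (4,2): (3,1)=@, (3,2)=@, (4,1)=@.
Same type (@): 3 of 3.

3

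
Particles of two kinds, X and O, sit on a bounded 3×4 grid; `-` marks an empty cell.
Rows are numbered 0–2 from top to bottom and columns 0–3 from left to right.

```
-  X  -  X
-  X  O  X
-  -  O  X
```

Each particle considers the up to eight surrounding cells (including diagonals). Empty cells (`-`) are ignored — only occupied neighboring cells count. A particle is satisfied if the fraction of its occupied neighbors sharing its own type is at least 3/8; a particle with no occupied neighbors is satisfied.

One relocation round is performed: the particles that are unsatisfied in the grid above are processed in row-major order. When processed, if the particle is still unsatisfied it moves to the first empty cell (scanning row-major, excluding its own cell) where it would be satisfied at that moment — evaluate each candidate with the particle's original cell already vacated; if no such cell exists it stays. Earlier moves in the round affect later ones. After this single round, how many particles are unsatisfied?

Initially unsatisfied (in order): (1,1), (1,2), (2,2), (2,3).
  (1,1) → (0,0).
  (1,2) → (2,0).
  (2,2) → (2,1).
  (2,3): now satisfied by earlier moves; stays.
Resulting grid:
X X - X
- - - X
O O - X
All satisfied now.

0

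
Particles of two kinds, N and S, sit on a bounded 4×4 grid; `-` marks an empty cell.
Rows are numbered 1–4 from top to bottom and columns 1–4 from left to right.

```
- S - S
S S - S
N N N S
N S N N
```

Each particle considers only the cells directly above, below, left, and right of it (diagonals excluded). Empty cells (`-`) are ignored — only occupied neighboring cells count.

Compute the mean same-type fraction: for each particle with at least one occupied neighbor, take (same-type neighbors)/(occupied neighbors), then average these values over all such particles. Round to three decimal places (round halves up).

0.615

(1,2)S 1/1
(1,4)S 1/1
(2,1)S 1/2
(2,2)S 2/3
(2,4)S 2/2
(3,1)N 2/3
(3,2)N 2/4
(3,3)N 2/3
(3,4)S 1/3
(4,1)N 1/2
(4,2)S 0/3
(4,3)N 2/3
(4,4)N 1/2
Sum over 13 particles: 1/1 + 1/1 + 1/2 + 2/3 + 2/2 + 2/3 + 2/4 + 2/3 + 1/3 + 1/2 + 0/3 + 2/3 + 1/2 = 8; mean = 8 ÷ 13 = 8/13 = 0.615384… → 0.615.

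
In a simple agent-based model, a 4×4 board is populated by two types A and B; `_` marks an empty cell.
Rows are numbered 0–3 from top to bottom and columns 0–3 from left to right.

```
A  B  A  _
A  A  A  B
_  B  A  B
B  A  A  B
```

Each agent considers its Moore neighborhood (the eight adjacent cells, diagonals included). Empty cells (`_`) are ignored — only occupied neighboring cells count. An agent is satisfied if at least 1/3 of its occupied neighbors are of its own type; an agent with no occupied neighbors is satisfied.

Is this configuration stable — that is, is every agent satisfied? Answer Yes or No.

No

Row 0: (0,0)A 2/3 satisfied · (0,1)B 0/5 not · (0,2)A 2/4 satisfied
Row 1: (1,0)A 2/4 satisfied · (1,1)A 5/7 satisfied · (1,2)A 3/7 satisfied · (1,3)B 1/4 not
Row 2: (2,1)B 1/7 not · (2,2)A 4/8 satisfied · (2,3)B 2/5 satisfied
Row 3: (3,0)B 1/2 satisfied · (3,1)A 2/4 satisfied · (3,2)A 2/5 satisfied · (3,3)B 1/3 satisfied
For instance (0,1) has only 0/5 same-type neighbors, below 1/3.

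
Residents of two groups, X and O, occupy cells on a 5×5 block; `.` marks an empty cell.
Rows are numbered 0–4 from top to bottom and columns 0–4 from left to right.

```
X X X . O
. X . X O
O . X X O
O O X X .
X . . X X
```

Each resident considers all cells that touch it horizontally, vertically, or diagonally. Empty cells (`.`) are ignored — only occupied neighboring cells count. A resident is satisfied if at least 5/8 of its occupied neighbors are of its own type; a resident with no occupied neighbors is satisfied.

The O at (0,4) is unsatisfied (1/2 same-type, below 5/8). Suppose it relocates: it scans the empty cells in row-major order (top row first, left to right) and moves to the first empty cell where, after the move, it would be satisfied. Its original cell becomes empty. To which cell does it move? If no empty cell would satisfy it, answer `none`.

Vacating (0,4). Empty cells in order:
  (0,3): 1/3 same-type → still unsatisfied.
  (1,0): 1/4 same-type → still unsatisfied.
  (1,2): 0/6 same-type → still unsatisfied.
  (2,1): 3/6 same-type → still unsatisfied.
  (3,4): 1/5 same-type → still unsatisfied.
  (4,1): 2/4 same-type → still unsatisfied.
  (4,2): 1/4 same-type → still unsatisfied.

none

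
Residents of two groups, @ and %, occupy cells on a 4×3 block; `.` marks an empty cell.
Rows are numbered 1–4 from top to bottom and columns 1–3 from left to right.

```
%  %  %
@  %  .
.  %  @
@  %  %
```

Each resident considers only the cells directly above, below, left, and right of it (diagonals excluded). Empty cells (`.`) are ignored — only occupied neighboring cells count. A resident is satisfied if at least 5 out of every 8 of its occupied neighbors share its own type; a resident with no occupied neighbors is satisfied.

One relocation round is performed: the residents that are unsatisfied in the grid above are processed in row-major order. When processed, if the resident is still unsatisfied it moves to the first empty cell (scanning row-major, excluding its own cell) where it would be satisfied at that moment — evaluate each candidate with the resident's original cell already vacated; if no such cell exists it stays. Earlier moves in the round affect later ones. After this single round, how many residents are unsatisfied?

Initially unsatisfied (in order): (1,1), (2,1), (3,3), (4,1), (4,3).
  (1,1) → (2,3).
  (2,1): no empty cell satisfies it; stays.
  (3,3) → (3,1).
  (4,1): no empty cell satisfies it; stays.
  (4,3): now satisfied by earlier moves; stays.
Resulting grid:
. % %
@ % %
@ % .
@ % %
Unsatisfied now: (2,1), (4,1).

2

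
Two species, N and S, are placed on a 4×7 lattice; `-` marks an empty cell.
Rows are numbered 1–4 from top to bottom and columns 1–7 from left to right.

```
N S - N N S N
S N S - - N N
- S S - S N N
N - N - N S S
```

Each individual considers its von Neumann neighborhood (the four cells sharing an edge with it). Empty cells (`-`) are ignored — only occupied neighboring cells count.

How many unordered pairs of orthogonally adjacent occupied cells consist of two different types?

15

Scan each occupied cell's neighbors to the right and below so each pair is counted once.
Row 1: N(1,1)–S(1,2)≠ N(1,1)–S(2,1)≠ S(1,2)–N(2,2)≠ N(1,4)–N(1,5)= N(1,5)–S(1,6)≠ S(1,6)–N(1,7)≠ S(1,6)–N(2,6)≠ N(1,7)–N(2,7)=  → 6/8 unlike.
Row 2: S(2,1)–N(2,2)≠ N(2,2)–S(2,3)≠ N(2,2)–S(3,2)≠ S(2,3)–S(3,3)= N(2,6)–N(2,7)= N(2,6)–N(3,6)= N(2,7)–N(3,7)=  → 3/7 unlike.
Row 3: S(3,2)–S(3,3)= S(3,3)–N(4,3)≠ S(3,5)–N(3,6)≠ S(3,5)–N(4,5)≠ N(3,6)–N(3,7)= N(3,6)–S(4,6)≠ N(3,7)–S(4,7)≠  → 5/7 unlike.
Row 4: N(4,5)–S(4,6)≠ S(4,6)–S(4,7)=  → 1/2 unlike.
Total adjacent occupied pairs: 24; unlike-type pairs: 15.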